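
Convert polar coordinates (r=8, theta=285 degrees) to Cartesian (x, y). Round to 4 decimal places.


x = 8 * cos(285) = 2.0706
y = 8 * sin(285) = -7.7274

(2.0706, -7.7274)


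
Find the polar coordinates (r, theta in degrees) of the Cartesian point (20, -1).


r = sqrt(20^2 + (-1)^2) = 20.025
theta = atan2(-1, 20) = 357.1376 degrees

r = 20.025, theta = 357.1376 degrees


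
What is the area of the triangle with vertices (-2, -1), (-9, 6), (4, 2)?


Area = |x1(y2-y3) + x2(y3-y1) + x3(y1-y2)| / 2
= |-2*(6-2) + -9*(2--1) + 4*(-1-6)| / 2
= 31.5

31.5


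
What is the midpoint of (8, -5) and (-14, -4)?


Midpoint = ((8+-14)/2, (-5+-4)/2) = (-3, -4.5)

(-3, -4.5)


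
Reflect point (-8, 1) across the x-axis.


Reflection across x-axis: (x, y) -> (x, -y)
(-8, 1) -> (-8, -1)

(-8, -1)


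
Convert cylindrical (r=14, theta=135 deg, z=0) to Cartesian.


x = 14 * cos(135) = -9.8995
y = 14 * sin(135) = 9.8995
z = 0

(-9.8995, 9.8995, 0)


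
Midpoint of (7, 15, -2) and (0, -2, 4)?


Midpoint = ((7+0)/2, (15+-2)/2, (-2+4)/2) = (3.5, 6.5, 1)

(3.5, 6.5, 1)


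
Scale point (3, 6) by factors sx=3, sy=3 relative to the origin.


Scaling: (x*sx, y*sy) = (3*3, 6*3) = (9, 18)

(9, 18)


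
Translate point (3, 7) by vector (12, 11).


Translation: (x+dx, y+dy) = (3+12, 7+11) = (15, 18)

(15, 18)


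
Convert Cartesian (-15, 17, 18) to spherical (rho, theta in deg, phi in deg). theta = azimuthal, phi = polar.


rho = sqrt((-15)^2 + 17^2 + 18^2) = 28.9482
theta = atan2(17, -15) = 131.4237 deg
phi = acos(18/28.9482) = 51.5523 deg

rho = 28.9482, theta = 131.4237 deg, phi = 51.5523 deg


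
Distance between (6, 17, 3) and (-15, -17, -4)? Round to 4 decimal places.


d = sqrt((-15-6)^2 + (-17-17)^2 + (-4-3)^2) = 40.5709

40.5709


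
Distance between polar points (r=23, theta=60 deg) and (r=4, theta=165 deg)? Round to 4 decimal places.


d = sqrt(r1^2 + r2^2 - 2*r1*r2*cos(t2-t1))
d = sqrt(23^2 + 4^2 - 2*23*4*cos(165-60)) = 24.3438

24.3438


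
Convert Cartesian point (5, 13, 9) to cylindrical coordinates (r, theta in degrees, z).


r = sqrt(5^2 + 13^2) = 13.9284
theta = atan2(13, 5) = 68.9625 deg
z = 9

r = 13.9284, theta = 68.9625 deg, z = 9


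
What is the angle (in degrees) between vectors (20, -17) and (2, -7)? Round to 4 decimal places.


dot = 20*2 + -17*-7 = 159
|u| = 26.2488, |v| = 7.2801
cos(angle) = 0.8321
angle = 33.6901 degrees

33.6901 degrees


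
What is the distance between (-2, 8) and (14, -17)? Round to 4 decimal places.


d = sqrt((14--2)^2 + (-17-8)^2) = 29.6816

29.6816


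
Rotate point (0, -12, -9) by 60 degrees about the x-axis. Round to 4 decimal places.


x' = 0
y' = -12*cos(60) - -9*sin(60) = 1.7942
z' = -12*sin(60) + -9*cos(60) = -14.8923

(0, 1.7942, -14.8923)


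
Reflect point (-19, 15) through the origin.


Reflection through origin: (x, y) -> (-x, -y)
(-19, 15) -> (19, -15)

(19, -15)


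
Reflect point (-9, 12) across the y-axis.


Reflection across y-axis: (x, y) -> (-x, y)
(-9, 12) -> (9, 12)

(9, 12)


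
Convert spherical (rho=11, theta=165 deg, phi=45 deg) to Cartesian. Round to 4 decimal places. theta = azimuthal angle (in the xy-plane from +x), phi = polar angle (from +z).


x = 11 * sin(45) * cos(165) = -7.5131
y = 11 * sin(45) * sin(165) = 2.0131
z = 11 * cos(45) = 7.7782

(-7.5131, 2.0131, 7.7782)


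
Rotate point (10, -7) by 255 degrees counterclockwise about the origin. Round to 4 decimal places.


x' = 10*cos(255) - -7*sin(255) = -9.3497
y' = 10*sin(255) + -7*cos(255) = -7.8475

(-9.3497, -7.8475)


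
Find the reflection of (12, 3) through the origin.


Reflection through origin: (x, y) -> (-x, -y)
(12, 3) -> (-12, -3)

(-12, -3)


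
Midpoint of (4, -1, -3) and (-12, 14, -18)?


Midpoint = ((4+-12)/2, (-1+14)/2, (-3+-18)/2) = (-4, 6.5, -10.5)

(-4, 6.5, -10.5)


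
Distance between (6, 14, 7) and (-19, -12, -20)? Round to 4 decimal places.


d = sqrt((-19-6)^2 + (-12-14)^2 + (-20-7)^2) = 45.0555

45.0555


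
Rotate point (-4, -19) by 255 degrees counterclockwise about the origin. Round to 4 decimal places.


x' = -4*cos(255) - -19*sin(255) = -17.3173
y' = -4*sin(255) + -19*cos(255) = 8.7813

(-17.3173, 8.7813)


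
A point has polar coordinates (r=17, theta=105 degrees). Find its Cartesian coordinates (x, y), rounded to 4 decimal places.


x = 17 * cos(105) = -4.3999
y = 17 * sin(105) = 16.4207

(-4.3999, 16.4207)


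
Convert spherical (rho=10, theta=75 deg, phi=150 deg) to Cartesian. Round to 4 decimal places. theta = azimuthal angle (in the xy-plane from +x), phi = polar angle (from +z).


x = 10 * sin(150) * cos(75) = 1.2941
y = 10 * sin(150) * sin(75) = 4.8296
z = 10 * cos(150) = -8.6603

(1.2941, 4.8296, -8.6603)


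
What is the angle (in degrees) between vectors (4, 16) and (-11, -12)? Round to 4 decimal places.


dot = 4*-11 + 16*-12 = -236
|u| = 16.4924, |v| = 16.2788
cos(angle) = -0.879
angle = 151.5258 degrees

151.5258 degrees


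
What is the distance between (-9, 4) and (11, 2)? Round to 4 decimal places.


d = sqrt((11--9)^2 + (2-4)^2) = 20.0998

20.0998


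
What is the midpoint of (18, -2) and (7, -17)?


Midpoint = ((18+7)/2, (-2+-17)/2) = (12.5, -9.5)

(12.5, -9.5)


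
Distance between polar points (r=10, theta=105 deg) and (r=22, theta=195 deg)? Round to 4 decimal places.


d = sqrt(r1^2 + r2^2 - 2*r1*r2*cos(t2-t1))
d = sqrt(10^2 + 22^2 - 2*10*22*cos(195-105)) = 24.1661

24.1661


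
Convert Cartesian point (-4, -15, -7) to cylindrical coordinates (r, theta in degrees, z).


r = sqrt((-4)^2 + (-15)^2) = 15.5242
theta = atan2(-15, -4) = 255.0686 deg
z = -7

r = 15.5242, theta = 255.0686 deg, z = -7


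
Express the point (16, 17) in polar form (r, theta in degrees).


r = sqrt(16^2 + 17^2) = 23.3452
theta = atan2(17, 16) = 46.7357 degrees

r = 23.3452, theta = 46.7357 degrees


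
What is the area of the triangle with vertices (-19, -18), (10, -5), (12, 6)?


Area = |x1(y2-y3) + x2(y3-y1) + x3(y1-y2)| / 2
= |-19*(-5-6) + 10*(6--18) + 12*(-18--5)| / 2
= 146.5

146.5


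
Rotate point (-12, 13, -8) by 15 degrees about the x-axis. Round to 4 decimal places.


x' = -12
y' = 13*cos(15) - -8*sin(15) = 14.6276
z' = 13*sin(15) + -8*cos(15) = -4.3628

(-12, 14.6276, -4.3628)


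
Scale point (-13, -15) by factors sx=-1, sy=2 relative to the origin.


Scaling: (x*sx, y*sy) = (-13*-1, -15*2) = (13, -30)

(13, -30)


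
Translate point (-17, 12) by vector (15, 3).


Translation: (x+dx, y+dy) = (-17+15, 12+3) = (-2, 15)

(-2, 15)


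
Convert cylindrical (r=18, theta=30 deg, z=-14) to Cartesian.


x = 18 * cos(30) = 15.5885
y = 18 * sin(30) = 9
z = -14

(15.5885, 9, -14)


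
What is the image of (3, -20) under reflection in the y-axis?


Reflection across y-axis: (x, y) -> (-x, y)
(3, -20) -> (-3, -20)

(-3, -20)


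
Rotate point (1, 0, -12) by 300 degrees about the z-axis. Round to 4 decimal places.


x' = 1*cos(300) - 0*sin(300) = 0.5
y' = 1*sin(300) + 0*cos(300) = -0.866
z' = -12

(0.5, -0.866, -12)


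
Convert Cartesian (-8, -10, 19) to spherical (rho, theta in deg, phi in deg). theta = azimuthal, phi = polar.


rho = sqrt((-8)^2 + (-10)^2 + 19^2) = 22.9129
theta = atan2(-10, -8) = 231.3402 deg
phi = acos(19/22.9129) = 33.9805 deg

rho = 22.9129, theta = 231.3402 deg, phi = 33.9805 deg


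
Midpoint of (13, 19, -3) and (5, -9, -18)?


Midpoint = ((13+5)/2, (19+-9)/2, (-3+-18)/2) = (9, 5, -10.5)

(9, 5, -10.5)


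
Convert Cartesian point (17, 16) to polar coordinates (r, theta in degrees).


r = sqrt(17^2 + 16^2) = 23.3452
theta = atan2(16, 17) = 43.2643 degrees

r = 23.3452, theta = 43.2643 degrees


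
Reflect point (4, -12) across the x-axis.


Reflection across x-axis: (x, y) -> (x, -y)
(4, -12) -> (4, 12)

(4, 12)


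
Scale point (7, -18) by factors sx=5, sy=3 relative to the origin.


Scaling: (x*sx, y*sy) = (7*5, -18*3) = (35, -54)

(35, -54)


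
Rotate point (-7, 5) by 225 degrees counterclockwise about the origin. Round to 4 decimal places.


x' = -7*cos(225) - 5*sin(225) = 8.4853
y' = -7*sin(225) + 5*cos(225) = 1.4142

(8.4853, 1.4142)


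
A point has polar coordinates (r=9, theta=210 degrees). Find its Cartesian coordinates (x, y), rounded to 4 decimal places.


x = 9 * cos(210) = -7.7942
y = 9 * sin(210) = -4.5

(-7.7942, -4.5)


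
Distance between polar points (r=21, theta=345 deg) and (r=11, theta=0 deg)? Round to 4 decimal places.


d = sqrt(r1^2 + r2^2 - 2*r1*r2*cos(t2-t1))
d = sqrt(21^2 + 11^2 - 2*21*11*cos(0-345)) = 10.7584

10.7584


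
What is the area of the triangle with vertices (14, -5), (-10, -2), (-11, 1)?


Area = |x1(y2-y3) + x2(y3-y1) + x3(y1-y2)| / 2
= |14*(-2-1) + -10*(1--5) + -11*(-5--2)| / 2
= 34.5

34.5


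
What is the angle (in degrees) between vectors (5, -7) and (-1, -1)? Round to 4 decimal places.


dot = 5*-1 + -7*-1 = 2
|u| = 8.6023, |v| = 1.4142
cos(angle) = 0.1644
angle = 80.5377 degrees

80.5377 degrees


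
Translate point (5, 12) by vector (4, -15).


Translation: (x+dx, y+dy) = (5+4, 12+-15) = (9, -3)

(9, -3)


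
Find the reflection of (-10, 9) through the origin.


Reflection through origin: (x, y) -> (-x, -y)
(-10, 9) -> (10, -9)

(10, -9)


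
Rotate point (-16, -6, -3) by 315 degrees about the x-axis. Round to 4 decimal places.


x' = -16
y' = -6*cos(315) - -3*sin(315) = -6.364
z' = -6*sin(315) + -3*cos(315) = 2.1213

(-16, -6.364, 2.1213)


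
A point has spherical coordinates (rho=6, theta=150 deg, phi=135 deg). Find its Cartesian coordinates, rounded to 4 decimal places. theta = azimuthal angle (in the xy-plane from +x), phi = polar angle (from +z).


x = 6 * sin(135) * cos(150) = -3.6742
y = 6 * sin(135) * sin(150) = 2.1213
z = 6 * cos(135) = -4.2426

(-3.6742, 2.1213, -4.2426)


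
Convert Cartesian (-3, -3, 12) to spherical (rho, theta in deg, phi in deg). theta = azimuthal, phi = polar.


rho = sqrt((-3)^2 + (-3)^2 + 12^2) = 12.7279
theta = atan2(-3, -3) = 225 deg
phi = acos(12/12.7279) = 19.4712 deg

rho = 12.7279, theta = 225 deg, phi = 19.4712 deg


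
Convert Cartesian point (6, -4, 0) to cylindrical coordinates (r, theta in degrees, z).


r = sqrt(6^2 + (-4)^2) = 7.2111
theta = atan2(-4, 6) = 326.3099 deg
z = 0

r = 7.2111, theta = 326.3099 deg, z = 0


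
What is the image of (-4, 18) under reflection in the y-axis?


Reflection across y-axis: (x, y) -> (-x, y)
(-4, 18) -> (4, 18)

(4, 18)


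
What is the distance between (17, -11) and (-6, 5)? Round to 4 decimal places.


d = sqrt((-6-17)^2 + (5--11)^2) = 28.0179

28.0179


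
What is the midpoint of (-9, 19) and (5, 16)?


Midpoint = ((-9+5)/2, (19+16)/2) = (-2, 17.5)

(-2, 17.5)


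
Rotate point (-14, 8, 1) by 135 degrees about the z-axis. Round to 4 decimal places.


x' = -14*cos(135) - 8*sin(135) = 4.2426
y' = -14*sin(135) + 8*cos(135) = -15.5563
z' = 1

(4.2426, -15.5563, 1)


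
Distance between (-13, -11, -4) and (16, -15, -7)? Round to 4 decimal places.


d = sqrt((16--13)^2 + (-15--11)^2 + (-7--4)^2) = 29.4279

29.4279


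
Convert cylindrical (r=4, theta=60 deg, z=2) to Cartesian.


x = 4 * cos(60) = 2
y = 4 * sin(60) = 3.4641
z = 2

(2, 3.4641, 2)


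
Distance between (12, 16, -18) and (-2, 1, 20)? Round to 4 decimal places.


d = sqrt((-2-12)^2 + (1-16)^2 + (20--18)^2) = 43.1856

43.1856


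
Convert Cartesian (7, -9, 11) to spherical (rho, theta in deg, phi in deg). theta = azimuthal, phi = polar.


rho = sqrt(7^2 + (-9)^2 + 11^2) = 15.843
theta = atan2(-9, 7) = 307.875 deg
phi = acos(11/15.843) = 46.0274 deg

rho = 15.843, theta = 307.875 deg, phi = 46.0274 deg


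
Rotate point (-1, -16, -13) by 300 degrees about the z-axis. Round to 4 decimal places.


x' = -1*cos(300) - -16*sin(300) = -14.3564
y' = -1*sin(300) + -16*cos(300) = -7.134
z' = -13

(-14.3564, -7.134, -13)


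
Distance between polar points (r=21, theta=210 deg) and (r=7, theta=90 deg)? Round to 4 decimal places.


d = sqrt(r1^2 + r2^2 - 2*r1*r2*cos(t2-t1))
d = sqrt(21^2 + 7^2 - 2*21*7*cos(90-210)) = 25.2389

25.2389


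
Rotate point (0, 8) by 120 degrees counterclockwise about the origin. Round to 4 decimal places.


x' = 0*cos(120) - 8*sin(120) = -6.9282
y' = 0*sin(120) + 8*cos(120) = -4

(-6.9282, -4)


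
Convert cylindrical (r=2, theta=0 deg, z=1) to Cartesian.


x = 2 * cos(0) = 2
y = 2 * sin(0) = 0
z = 1

(2, 0, 1)


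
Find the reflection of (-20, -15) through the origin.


Reflection through origin: (x, y) -> (-x, -y)
(-20, -15) -> (20, 15)

(20, 15)


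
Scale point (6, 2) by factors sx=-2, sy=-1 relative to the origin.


Scaling: (x*sx, y*sy) = (6*-2, 2*-1) = (-12, -2)

(-12, -2)


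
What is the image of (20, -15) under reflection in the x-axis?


Reflection across x-axis: (x, y) -> (x, -y)
(20, -15) -> (20, 15)

(20, 15)


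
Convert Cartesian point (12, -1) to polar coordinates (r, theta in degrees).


r = sqrt(12^2 + (-1)^2) = 12.0416
theta = atan2(-1, 12) = 355.2364 degrees

r = 12.0416, theta = 355.2364 degrees


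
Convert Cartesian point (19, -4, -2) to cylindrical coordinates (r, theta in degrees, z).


r = sqrt(19^2 + (-4)^2) = 19.4165
theta = atan2(-4, 19) = 348.1113 deg
z = -2

r = 19.4165, theta = 348.1113 deg, z = -2


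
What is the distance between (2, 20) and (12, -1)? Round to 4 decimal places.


d = sqrt((12-2)^2 + (-1-20)^2) = 23.2594

23.2594


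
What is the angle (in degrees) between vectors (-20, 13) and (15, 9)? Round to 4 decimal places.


dot = -20*15 + 13*9 = -183
|u| = 23.8537, |v| = 17.4929
cos(angle) = -0.4386
angle = 116.0124 degrees

116.0124 degrees


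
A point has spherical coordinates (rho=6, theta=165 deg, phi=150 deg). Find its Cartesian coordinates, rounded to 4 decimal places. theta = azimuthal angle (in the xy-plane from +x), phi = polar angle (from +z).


x = 6 * sin(150) * cos(165) = -2.8978
y = 6 * sin(150) * sin(165) = 0.7765
z = 6 * cos(150) = -5.1962

(-2.8978, 0.7765, -5.1962)


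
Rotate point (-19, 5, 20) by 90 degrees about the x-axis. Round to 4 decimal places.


x' = -19
y' = 5*cos(90) - 20*sin(90) = -20
z' = 5*sin(90) + 20*cos(90) = 5

(-19, -20, 5)


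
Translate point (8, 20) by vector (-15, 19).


Translation: (x+dx, y+dy) = (8+-15, 20+19) = (-7, 39)

(-7, 39)


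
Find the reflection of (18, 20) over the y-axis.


Reflection across y-axis: (x, y) -> (-x, y)
(18, 20) -> (-18, 20)

(-18, 20)


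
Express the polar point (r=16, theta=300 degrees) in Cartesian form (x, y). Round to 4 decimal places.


x = 16 * cos(300) = 8
y = 16 * sin(300) = -13.8564

(8, -13.8564)


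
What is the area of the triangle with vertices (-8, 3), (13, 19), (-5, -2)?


Area = |x1(y2-y3) + x2(y3-y1) + x3(y1-y2)| / 2
= |-8*(19--2) + 13*(-2-3) + -5*(3-19)| / 2
= 76.5

76.5


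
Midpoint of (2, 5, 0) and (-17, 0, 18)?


Midpoint = ((2+-17)/2, (5+0)/2, (0+18)/2) = (-7.5, 2.5, 9)

(-7.5, 2.5, 9)


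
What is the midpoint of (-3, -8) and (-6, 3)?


Midpoint = ((-3+-6)/2, (-8+3)/2) = (-4.5, -2.5)

(-4.5, -2.5)


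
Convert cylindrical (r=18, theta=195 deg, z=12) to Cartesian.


x = 18 * cos(195) = -17.3867
y = 18 * sin(195) = -4.6587
z = 12

(-17.3867, -4.6587, 12)


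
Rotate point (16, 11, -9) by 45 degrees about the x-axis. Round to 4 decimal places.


x' = 16
y' = 11*cos(45) - -9*sin(45) = 14.1421
z' = 11*sin(45) + -9*cos(45) = 1.4142

(16, 14.1421, 1.4142)


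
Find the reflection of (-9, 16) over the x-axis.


Reflection across x-axis: (x, y) -> (x, -y)
(-9, 16) -> (-9, -16)

(-9, -16)


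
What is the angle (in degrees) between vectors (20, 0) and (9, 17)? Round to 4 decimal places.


dot = 20*9 + 0*17 = 180
|u| = 20, |v| = 19.2354
cos(angle) = 0.4679
angle = 62.1027 degrees

62.1027 degrees


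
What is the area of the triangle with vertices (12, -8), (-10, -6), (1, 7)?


Area = |x1(y2-y3) + x2(y3-y1) + x3(y1-y2)| / 2
= |12*(-6-7) + -10*(7--8) + 1*(-8--6)| / 2
= 154

154


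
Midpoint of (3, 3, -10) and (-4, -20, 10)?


Midpoint = ((3+-4)/2, (3+-20)/2, (-10+10)/2) = (-0.5, -8.5, 0)

(-0.5, -8.5, 0)


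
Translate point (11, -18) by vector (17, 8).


Translation: (x+dx, y+dy) = (11+17, -18+8) = (28, -10)

(28, -10)


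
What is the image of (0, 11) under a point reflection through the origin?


Reflection through origin: (x, y) -> (-x, -y)
(0, 11) -> (0, -11)

(0, -11)


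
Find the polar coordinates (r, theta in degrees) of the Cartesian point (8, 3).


r = sqrt(8^2 + 3^2) = 8.544
theta = atan2(3, 8) = 20.556 degrees

r = 8.544, theta = 20.556 degrees


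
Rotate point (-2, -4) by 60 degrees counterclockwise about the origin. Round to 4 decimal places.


x' = -2*cos(60) - -4*sin(60) = 2.4641
y' = -2*sin(60) + -4*cos(60) = -3.7321

(2.4641, -3.7321)


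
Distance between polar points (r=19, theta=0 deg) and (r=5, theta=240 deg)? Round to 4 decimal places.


d = sqrt(r1^2 + r2^2 - 2*r1*r2*cos(t2-t1))
d = sqrt(19^2 + 5^2 - 2*19*5*cos(240-0)) = 21.9317

21.9317


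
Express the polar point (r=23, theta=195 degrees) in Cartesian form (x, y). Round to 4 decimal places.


x = 23 * cos(195) = -22.2163
y = 23 * sin(195) = -5.9528

(-22.2163, -5.9528)


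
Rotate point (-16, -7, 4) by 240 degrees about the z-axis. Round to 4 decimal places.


x' = -16*cos(240) - -7*sin(240) = 1.9378
y' = -16*sin(240) + -7*cos(240) = 17.3564
z' = 4

(1.9378, 17.3564, 4)


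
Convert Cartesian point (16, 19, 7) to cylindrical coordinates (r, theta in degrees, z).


r = sqrt(16^2 + 19^2) = 24.8395
theta = atan2(19, 16) = 49.8991 deg
z = 7

r = 24.8395, theta = 49.8991 deg, z = 7


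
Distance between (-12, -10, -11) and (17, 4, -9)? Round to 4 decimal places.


d = sqrt((17--12)^2 + (4--10)^2 + (-9--11)^2) = 32.2645

32.2645


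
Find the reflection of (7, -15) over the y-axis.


Reflection across y-axis: (x, y) -> (-x, y)
(7, -15) -> (-7, -15)

(-7, -15)


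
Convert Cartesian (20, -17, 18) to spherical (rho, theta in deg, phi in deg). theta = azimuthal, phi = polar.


rho = sqrt(20^2 + (-17)^2 + 18^2) = 31.8277
theta = atan2(-17, 20) = 319.6355 deg
phi = acos(18/31.8277) = 55.5598 deg

rho = 31.8277, theta = 319.6355 deg, phi = 55.5598 deg


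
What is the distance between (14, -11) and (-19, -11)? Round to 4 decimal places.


d = sqrt((-19-14)^2 + (-11--11)^2) = 33

33


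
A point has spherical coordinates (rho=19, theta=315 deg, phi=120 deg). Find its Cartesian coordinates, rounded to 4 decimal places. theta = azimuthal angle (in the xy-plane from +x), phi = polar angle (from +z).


x = 19 * sin(120) * cos(315) = 11.6351
y = 19 * sin(120) * sin(315) = -11.6351
z = 19 * cos(120) = -9.5

(11.6351, -11.6351, -9.5)


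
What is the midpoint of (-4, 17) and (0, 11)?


Midpoint = ((-4+0)/2, (17+11)/2) = (-2, 14)

(-2, 14)


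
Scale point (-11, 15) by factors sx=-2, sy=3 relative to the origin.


Scaling: (x*sx, y*sy) = (-11*-2, 15*3) = (22, 45)

(22, 45)


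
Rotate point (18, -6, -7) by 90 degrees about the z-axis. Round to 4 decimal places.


x' = 18*cos(90) - -6*sin(90) = 6
y' = 18*sin(90) + -6*cos(90) = 18
z' = -7

(6, 18, -7)


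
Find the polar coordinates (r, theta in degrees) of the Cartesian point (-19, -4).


r = sqrt((-19)^2 + (-4)^2) = 19.4165
theta = atan2(-4, -19) = 191.8887 degrees

r = 19.4165, theta = 191.8887 degrees


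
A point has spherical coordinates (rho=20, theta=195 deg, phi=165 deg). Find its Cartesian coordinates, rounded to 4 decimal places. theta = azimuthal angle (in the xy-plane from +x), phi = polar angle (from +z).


x = 20 * sin(165) * cos(195) = -5
y = 20 * sin(165) * sin(195) = -1.3397
z = 20 * cos(165) = -19.3185

(-5, -1.3397, -19.3185)


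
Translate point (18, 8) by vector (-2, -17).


Translation: (x+dx, y+dy) = (18+-2, 8+-17) = (16, -9)

(16, -9)


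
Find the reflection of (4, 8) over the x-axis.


Reflection across x-axis: (x, y) -> (x, -y)
(4, 8) -> (4, -8)

(4, -8)


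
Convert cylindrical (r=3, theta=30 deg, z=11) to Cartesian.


x = 3 * cos(30) = 2.5981
y = 3 * sin(30) = 1.5
z = 11

(2.5981, 1.5, 11)


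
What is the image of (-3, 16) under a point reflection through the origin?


Reflection through origin: (x, y) -> (-x, -y)
(-3, 16) -> (3, -16)

(3, -16)


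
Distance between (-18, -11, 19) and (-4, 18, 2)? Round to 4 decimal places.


d = sqrt((-4--18)^2 + (18--11)^2 + (2-19)^2) = 36.4143

36.4143


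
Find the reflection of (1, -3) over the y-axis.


Reflection across y-axis: (x, y) -> (-x, y)
(1, -3) -> (-1, -3)

(-1, -3)


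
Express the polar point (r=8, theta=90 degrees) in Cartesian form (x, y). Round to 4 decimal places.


x = 8 * cos(90) = 0
y = 8 * sin(90) = 8

(0, 8)


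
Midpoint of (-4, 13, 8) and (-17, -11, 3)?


Midpoint = ((-4+-17)/2, (13+-11)/2, (8+3)/2) = (-10.5, 1, 5.5)

(-10.5, 1, 5.5)


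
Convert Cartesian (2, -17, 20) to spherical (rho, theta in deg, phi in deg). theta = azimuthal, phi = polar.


rho = sqrt(2^2 + (-17)^2 + 20^2) = 26.3249
theta = atan2(-17, 2) = 276.7098 deg
phi = acos(20/26.3249) = 40.559 deg

rho = 26.3249, theta = 276.7098 deg, phi = 40.559 deg


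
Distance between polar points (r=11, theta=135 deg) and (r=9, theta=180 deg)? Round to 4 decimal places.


d = sqrt(r1^2 + r2^2 - 2*r1*r2*cos(t2-t1))
d = sqrt(11^2 + 9^2 - 2*11*9*cos(180-135)) = 7.8736

7.8736


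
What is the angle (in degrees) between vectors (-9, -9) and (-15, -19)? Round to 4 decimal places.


dot = -9*-15 + -9*-19 = 306
|u| = 12.7279, |v| = 24.2074
cos(angle) = 0.9932
angle = 6.7098 degrees

6.7098 degrees


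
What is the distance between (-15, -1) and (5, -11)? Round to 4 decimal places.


d = sqrt((5--15)^2 + (-11--1)^2) = 22.3607

22.3607


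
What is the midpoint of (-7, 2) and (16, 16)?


Midpoint = ((-7+16)/2, (2+16)/2) = (4.5, 9)

(4.5, 9)


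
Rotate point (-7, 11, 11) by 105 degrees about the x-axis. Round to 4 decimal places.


x' = -7
y' = 11*cos(105) - 11*sin(105) = -13.4722
z' = 11*sin(105) + 11*cos(105) = 7.7782

(-7, -13.4722, 7.7782)


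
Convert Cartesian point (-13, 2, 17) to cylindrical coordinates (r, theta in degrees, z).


r = sqrt((-13)^2 + 2^2) = 13.1529
theta = atan2(2, -13) = 171.2538 deg
z = 17

r = 13.1529, theta = 171.2538 deg, z = 17


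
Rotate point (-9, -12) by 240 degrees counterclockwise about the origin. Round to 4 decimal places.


x' = -9*cos(240) - -12*sin(240) = -5.8923
y' = -9*sin(240) + -12*cos(240) = 13.7942

(-5.8923, 13.7942)


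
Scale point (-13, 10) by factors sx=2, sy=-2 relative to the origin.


Scaling: (x*sx, y*sy) = (-13*2, 10*-2) = (-26, -20)

(-26, -20)


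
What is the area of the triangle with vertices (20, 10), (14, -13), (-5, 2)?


Area = |x1(y2-y3) + x2(y3-y1) + x3(y1-y2)| / 2
= |20*(-13-2) + 14*(2-10) + -5*(10--13)| / 2
= 263.5

263.5


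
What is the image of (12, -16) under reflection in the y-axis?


Reflection across y-axis: (x, y) -> (-x, y)
(12, -16) -> (-12, -16)

(-12, -16)


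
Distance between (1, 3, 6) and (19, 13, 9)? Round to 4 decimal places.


d = sqrt((19-1)^2 + (13-3)^2 + (9-6)^2) = 20.8087

20.8087


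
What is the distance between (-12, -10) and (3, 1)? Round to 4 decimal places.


d = sqrt((3--12)^2 + (1--10)^2) = 18.6011

18.6011


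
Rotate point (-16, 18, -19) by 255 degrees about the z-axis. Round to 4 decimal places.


x' = -16*cos(255) - 18*sin(255) = 21.5278
y' = -16*sin(255) + 18*cos(255) = 10.7961
z' = -19

(21.5278, 10.7961, -19)


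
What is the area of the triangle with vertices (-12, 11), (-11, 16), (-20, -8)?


Area = |x1(y2-y3) + x2(y3-y1) + x3(y1-y2)| / 2
= |-12*(16--8) + -11*(-8-11) + -20*(11-16)| / 2
= 10.5

10.5


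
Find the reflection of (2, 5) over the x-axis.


Reflection across x-axis: (x, y) -> (x, -y)
(2, 5) -> (2, -5)

(2, -5)


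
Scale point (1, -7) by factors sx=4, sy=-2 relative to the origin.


Scaling: (x*sx, y*sy) = (1*4, -7*-2) = (4, 14)

(4, 14)


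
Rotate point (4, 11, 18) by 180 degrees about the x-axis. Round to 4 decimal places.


x' = 4
y' = 11*cos(180) - 18*sin(180) = -11
z' = 11*sin(180) + 18*cos(180) = -18

(4, -11, -18)


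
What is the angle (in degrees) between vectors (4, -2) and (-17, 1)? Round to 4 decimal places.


dot = 4*-17 + -2*1 = -70
|u| = 4.4721, |v| = 17.0294
cos(angle) = -0.9191
angle = 156.8014 degrees

156.8014 degrees


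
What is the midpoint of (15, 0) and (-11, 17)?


Midpoint = ((15+-11)/2, (0+17)/2) = (2, 8.5)

(2, 8.5)


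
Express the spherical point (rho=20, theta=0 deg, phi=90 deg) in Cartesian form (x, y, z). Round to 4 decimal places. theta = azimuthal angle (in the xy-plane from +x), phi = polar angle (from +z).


x = 20 * sin(90) * cos(0) = 20
y = 20 * sin(90) * sin(0) = 0
z = 20 * cos(90) = 0

(20, 0, 0)


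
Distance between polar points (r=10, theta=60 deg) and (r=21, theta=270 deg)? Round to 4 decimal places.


d = sqrt(r1^2 + r2^2 - 2*r1*r2*cos(t2-t1))
d = sqrt(10^2 + 21^2 - 2*10*21*cos(270-60)) = 30.0787

30.0787


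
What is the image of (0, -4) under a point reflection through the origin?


Reflection through origin: (x, y) -> (-x, -y)
(0, -4) -> (0, 4)

(0, 4)


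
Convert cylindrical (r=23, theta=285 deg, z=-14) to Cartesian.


x = 23 * cos(285) = 5.9528
y = 23 * sin(285) = -22.2163
z = -14

(5.9528, -22.2163, -14)


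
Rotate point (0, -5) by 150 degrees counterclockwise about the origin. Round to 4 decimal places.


x' = 0*cos(150) - -5*sin(150) = 2.5
y' = 0*sin(150) + -5*cos(150) = 4.3301

(2.5, 4.3301)


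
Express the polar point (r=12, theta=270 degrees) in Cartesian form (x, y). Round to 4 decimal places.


x = 12 * cos(270) = 0
y = 12 * sin(270) = -12

(0, -12)


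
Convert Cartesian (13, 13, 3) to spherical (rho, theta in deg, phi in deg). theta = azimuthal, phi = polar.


rho = sqrt(13^2 + 13^2 + 3^2) = 18.6279
theta = atan2(13, 13) = 45 deg
phi = acos(3/18.6279) = 80.7322 deg

rho = 18.6279, theta = 45 deg, phi = 80.7322 deg


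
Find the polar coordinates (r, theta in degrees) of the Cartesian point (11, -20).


r = sqrt(11^2 + (-20)^2) = 22.8254
theta = atan2(-20, 11) = 298.8108 degrees

r = 22.8254, theta = 298.8108 degrees


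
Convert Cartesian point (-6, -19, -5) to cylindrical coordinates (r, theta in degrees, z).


r = sqrt((-6)^2 + (-19)^2) = 19.9249
theta = atan2(-19, -6) = 252.4744 deg
z = -5

r = 19.9249, theta = 252.4744 deg, z = -5


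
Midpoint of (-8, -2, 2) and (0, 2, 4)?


Midpoint = ((-8+0)/2, (-2+2)/2, (2+4)/2) = (-4, 0, 3)

(-4, 0, 3)


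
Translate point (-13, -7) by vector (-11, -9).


Translation: (x+dx, y+dy) = (-13+-11, -7+-9) = (-24, -16)

(-24, -16)


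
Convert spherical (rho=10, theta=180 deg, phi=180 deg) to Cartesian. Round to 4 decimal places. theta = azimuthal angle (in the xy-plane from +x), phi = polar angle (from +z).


x = 10 * sin(180) * cos(180) = 0
y = 10 * sin(180) * sin(180) = 0
z = 10 * cos(180) = -10

(0, 0, -10)


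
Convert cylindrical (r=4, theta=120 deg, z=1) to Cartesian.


x = 4 * cos(120) = -2
y = 4 * sin(120) = 3.4641
z = 1

(-2, 3.4641, 1)


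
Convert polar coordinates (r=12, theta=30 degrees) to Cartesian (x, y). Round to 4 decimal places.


x = 12 * cos(30) = 10.3923
y = 12 * sin(30) = 6

(10.3923, 6)


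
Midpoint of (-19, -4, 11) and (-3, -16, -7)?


Midpoint = ((-19+-3)/2, (-4+-16)/2, (11+-7)/2) = (-11, -10, 2)

(-11, -10, 2)


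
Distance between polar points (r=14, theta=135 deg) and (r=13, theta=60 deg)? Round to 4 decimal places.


d = sqrt(r1^2 + r2^2 - 2*r1*r2*cos(t2-t1))
d = sqrt(14^2 + 13^2 - 2*14*13*cos(60-135)) = 16.4557

16.4557


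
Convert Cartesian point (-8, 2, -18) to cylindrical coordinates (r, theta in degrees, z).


r = sqrt((-8)^2 + 2^2) = 8.2462
theta = atan2(2, -8) = 165.9638 deg
z = -18

r = 8.2462, theta = 165.9638 deg, z = -18


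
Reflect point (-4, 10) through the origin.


Reflection through origin: (x, y) -> (-x, -y)
(-4, 10) -> (4, -10)

(4, -10)


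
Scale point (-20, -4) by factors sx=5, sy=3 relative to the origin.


Scaling: (x*sx, y*sy) = (-20*5, -4*3) = (-100, -12)

(-100, -12)


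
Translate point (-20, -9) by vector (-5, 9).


Translation: (x+dx, y+dy) = (-20+-5, -9+9) = (-25, 0)

(-25, 0)


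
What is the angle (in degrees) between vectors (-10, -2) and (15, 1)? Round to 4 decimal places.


dot = -10*15 + -2*1 = -152
|u| = 10.198, |v| = 15.0333
cos(angle) = -0.9915
angle = 172.5041 degrees

172.5041 degrees


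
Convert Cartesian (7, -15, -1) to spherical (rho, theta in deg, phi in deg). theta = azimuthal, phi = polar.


rho = sqrt(7^2 + (-15)^2 + (-1)^2) = 16.5831
theta = atan2(-15, 7) = 295.0169 deg
phi = acos(-1/16.5831) = 93.4572 deg

rho = 16.5831, theta = 295.0169 deg, phi = 93.4572 deg


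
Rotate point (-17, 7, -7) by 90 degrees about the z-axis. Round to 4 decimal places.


x' = -17*cos(90) - 7*sin(90) = -7
y' = -17*sin(90) + 7*cos(90) = -17
z' = -7

(-7, -17, -7)


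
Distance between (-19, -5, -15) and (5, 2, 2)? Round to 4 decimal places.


d = sqrt((5--19)^2 + (2--5)^2 + (2--15)^2) = 30.2324

30.2324


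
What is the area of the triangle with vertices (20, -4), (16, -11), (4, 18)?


Area = |x1(y2-y3) + x2(y3-y1) + x3(y1-y2)| / 2
= |20*(-11-18) + 16*(18--4) + 4*(-4--11)| / 2
= 100

100


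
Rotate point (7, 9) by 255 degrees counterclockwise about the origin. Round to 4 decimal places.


x' = 7*cos(255) - 9*sin(255) = 6.8816
y' = 7*sin(255) + 9*cos(255) = -9.0909

(6.8816, -9.0909)


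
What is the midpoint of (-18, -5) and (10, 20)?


Midpoint = ((-18+10)/2, (-5+20)/2) = (-4, 7.5)

(-4, 7.5)


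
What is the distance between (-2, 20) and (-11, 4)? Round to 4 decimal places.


d = sqrt((-11--2)^2 + (4-20)^2) = 18.3576

18.3576


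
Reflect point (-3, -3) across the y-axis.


Reflection across y-axis: (x, y) -> (-x, y)
(-3, -3) -> (3, -3)

(3, -3)


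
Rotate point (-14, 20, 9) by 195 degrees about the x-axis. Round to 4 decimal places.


x' = -14
y' = 20*cos(195) - 9*sin(195) = -16.9891
z' = 20*sin(195) + 9*cos(195) = -13.8697

(-14, -16.9891, -13.8697)


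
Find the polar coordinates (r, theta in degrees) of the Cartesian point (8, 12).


r = sqrt(8^2 + 12^2) = 14.4222
theta = atan2(12, 8) = 56.3099 degrees

r = 14.4222, theta = 56.3099 degrees


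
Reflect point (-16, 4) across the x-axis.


Reflection across x-axis: (x, y) -> (x, -y)
(-16, 4) -> (-16, -4)

(-16, -4)


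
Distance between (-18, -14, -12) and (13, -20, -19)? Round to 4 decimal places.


d = sqrt((13--18)^2 + (-20--14)^2 + (-19--12)^2) = 32.3419

32.3419


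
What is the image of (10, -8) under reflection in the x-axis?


Reflection across x-axis: (x, y) -> (x, -y)
(10, -8) -> (10, 8)

(10, 8)


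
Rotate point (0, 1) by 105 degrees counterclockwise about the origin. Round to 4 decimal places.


x' = 0*cos(105) - 1*sin(105) = -0.9659
y' = 0*sin(105) + 1*cos(105) = -0.2588

(-0.9659, -0.2588)


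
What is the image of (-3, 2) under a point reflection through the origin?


Reflection through origin: (x, y) -> (-x, -y)
(-3, 2) -> (3, -2)

(3, -2)


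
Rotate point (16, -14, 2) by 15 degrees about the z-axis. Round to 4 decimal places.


x' = 16*cos(15) - -14*sin(15) = 19.0783
y' = 16*sin(15) + -14*cos(15) = -9.3819
z' = 2

(19.0783, -9.3819, 2)


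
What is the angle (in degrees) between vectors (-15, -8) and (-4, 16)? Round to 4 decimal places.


dot = -15*-4 + -8*16 = -68
|u| = 17, |v| = 16.4924
cos(angle) = -0.2425
angle = 104.0362 degrees

104.0362 degrees


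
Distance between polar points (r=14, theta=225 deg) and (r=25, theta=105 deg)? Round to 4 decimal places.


d = sqrt(r1^2 + r2^2 - 2*r1*r2*cos(t2-t1))
d = sqrt(14^2 + 25^2 - 2*14*25*cos(105-225)) = 34.2199

34.2199


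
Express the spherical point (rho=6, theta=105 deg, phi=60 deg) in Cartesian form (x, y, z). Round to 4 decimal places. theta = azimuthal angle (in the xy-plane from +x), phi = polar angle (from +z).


x = 6 * sin(60) * cos(105) = -1.3449
y = 6 * sin(60) * sin(105) = 5.0191
z = 6 * cos(60) = 3

(-1.3449, 5.0191, 3)


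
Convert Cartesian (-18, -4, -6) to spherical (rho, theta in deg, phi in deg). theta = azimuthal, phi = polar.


rho = sqrt((-18)^2 + (-4)^2 + (-6)^2) = 19.3907
theta = atan2(-4, -18) = 192.5288 deg
phi = acos(-6/19.3907) = 108.0247 deg

rho = 19.3907, theta = 192.5288 deg, phi = 108.0247 deg


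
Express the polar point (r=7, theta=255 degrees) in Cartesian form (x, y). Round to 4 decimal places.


x = 7 * cos(255) = -1.8117
y = 7 * sin(255) = -6.7615

(-1.8117, -6.7615)


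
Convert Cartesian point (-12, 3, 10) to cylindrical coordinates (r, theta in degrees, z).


r = sqrt((-12)^2 + 3^2) = 12.3693
theta = atan2(3, -12) = 165.9638 deg
z = 10

r = 12.3693, theta = 165.9638 deg, z = 10


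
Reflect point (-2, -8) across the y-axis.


Reflection across y-axis: (x, y) -> (-x, y)
(-2, -8) -> (2, -8)

(2, -8)


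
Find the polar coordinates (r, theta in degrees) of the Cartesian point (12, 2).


r = sqrt(12^2 + 2^2) = 12.1655
theta = atan2(2, 12) = 9.4623 degrees

r = 12.1655, theta = 9.4623 degrees


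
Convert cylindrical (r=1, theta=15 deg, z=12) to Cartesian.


x = 1 * cos(15) = 0.9659
y = 1 * sin(15) = 0.2588
z = 12

(0.9659, 0.2588, 12)


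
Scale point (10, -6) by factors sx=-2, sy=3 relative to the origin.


Scaling: (x*sx, y*sy) = (10*-2, -6*3) = (-20, -18)

(-20, -18)


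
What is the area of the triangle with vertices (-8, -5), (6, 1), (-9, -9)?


Area = |x1(y2-y3) + x2(y3-y1) + x3(y1-y2)| / 2
= |-8*(1--9) + 6*(-9--5) + -9*(-5-1)| / 2
= 25

25


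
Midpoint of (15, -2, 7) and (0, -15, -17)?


Midpoint = ((15+0)/2, (-2+-15)/2, (7+-17)/2) = (7.5, -8.5, -5)

(7.5, -8.5, -5)


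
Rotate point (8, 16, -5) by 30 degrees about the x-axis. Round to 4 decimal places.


x' = 8
y' = 16*cos(30) - -5*sin(30) = 16.3564
z' = 16*sin(30) + -5*cos(30) = 3.6699

(8, 16.3564, 3.6699)


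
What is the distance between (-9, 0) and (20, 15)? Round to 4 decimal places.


d = sqrt((20--9)^2 + (15-0)^2) = 32.6497

32.6497


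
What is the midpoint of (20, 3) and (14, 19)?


Midpoint = ((20+14)/2, (3+19)/2) = (17, 11)

(17, 11)


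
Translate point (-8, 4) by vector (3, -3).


Translation: (x+dx, y+dy) = (-8+3, 4+-3) = (-5, 1)

(-5, 1)


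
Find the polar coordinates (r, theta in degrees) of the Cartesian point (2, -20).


r = sqrt(2^2 + (-20)^2) = 20.0998
theta = atan2(-20, 2) = 275.7106 degrees

r = 20.0998, theta = 275.7106 degrees


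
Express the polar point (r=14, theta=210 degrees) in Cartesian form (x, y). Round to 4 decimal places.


x = 14 * cos(210) = -12.1244
y = 14 * sin(210) = -7

(-12.1244, -7)


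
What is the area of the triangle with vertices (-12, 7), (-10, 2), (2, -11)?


Area = |x1(y2-y3) + x2(y3-y1) + x3(y1-y2)| / 2
= |-12*(2--11) + -10*(-11-7) + 2*(7-2)| / 2
= 17

17


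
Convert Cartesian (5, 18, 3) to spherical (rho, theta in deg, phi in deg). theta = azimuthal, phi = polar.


rho = sqrt(5^2 + 18^2 + 3^2) = 18.9209
theta = atan2(18, 5) = 74.4759 deg
phi = acos(3/18.9209) = 80.877 deg

rho = 18.9209, theta = 74.4759 deg, phi = 80.877 deg


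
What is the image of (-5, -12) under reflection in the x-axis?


Reflection across x-axis: (x, y) -> (x, -y)
(-5, -12) -> (-5, 12)

(-5, 12)


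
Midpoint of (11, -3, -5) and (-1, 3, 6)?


Midpoint = ((11+-1)/2, (-3+3)/2, (-5+6)/2) = (5, 0, 0.5)

(5, 0, 0.5)


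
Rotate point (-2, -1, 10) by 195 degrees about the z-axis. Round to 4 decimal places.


x' = -2*cos(195) - -1*sin(195) = 1.673
y' = -2*sin(195) + -1*cos(195) = 1.4836
z' = 10

(1.673, 1.4836, 10)


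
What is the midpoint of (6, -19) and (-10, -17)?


Midpoint = ((6+-10)/2, (-19+-17)/2) = (-2, -18)

(-2, -18)


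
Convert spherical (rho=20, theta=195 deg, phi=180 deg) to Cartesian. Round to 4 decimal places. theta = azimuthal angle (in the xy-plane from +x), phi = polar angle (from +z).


x = 20 * sin(180) * cos(195) = 0
y = 20 * sin(180) * sin(195) = 0
z = 20 * cos(180) = -20

(0, 0, -20)


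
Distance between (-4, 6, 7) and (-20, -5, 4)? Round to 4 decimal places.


d = sqrt((-20--4)^2 + (-5-6)^2 + (4-7)^2) = 19.6469

19.6469


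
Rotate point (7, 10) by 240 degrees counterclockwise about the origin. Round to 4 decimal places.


x' = 7*cos(240) - 10*sin(240) = 5.1603
y' = 7*sin(240) + 10*cos(240) = -11.0622

(5.1603, -11.0622)


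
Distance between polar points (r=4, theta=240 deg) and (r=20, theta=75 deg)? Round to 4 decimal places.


d = sqrt(r1^2 + r2^2 - 2*r1*r2*cos(t2-t1))
d = sqrt(4^2 + 20^2 - 2*4*20*cos(75-240)) = 23.8861

23.8861


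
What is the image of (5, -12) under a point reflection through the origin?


Reflection through origin: (x, y) -> (-x, -y)
(5, -12) -> (-5, 12)

(-5, 12)


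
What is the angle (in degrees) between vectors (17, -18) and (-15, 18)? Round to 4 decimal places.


dot = 17*-15 + -18*18 = -579
|u| = 24.7588, |v| = 23.4307
cos(angle) = -0.9981
angle = 176.4421 degrees

176.4421 degrees


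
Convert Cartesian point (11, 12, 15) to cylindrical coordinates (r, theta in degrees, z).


r = sqrt(11^2 + 12^2) = 16.2788
theta = atan2(12, 11) = 47.4896 deg
z = 15

r = 16.2788, theta = 47.4896 deg, z = 15


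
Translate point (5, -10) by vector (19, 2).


Translation: (x+dx, y+dy) = (5+19, -10+2) = (24, -8)

(24, -8)


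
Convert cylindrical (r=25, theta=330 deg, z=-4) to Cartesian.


x = 25 * cos(330) = 21.6506
y = 25 * sin(330) = -12.5
z = -4

(21.6506, -12.5, -4)


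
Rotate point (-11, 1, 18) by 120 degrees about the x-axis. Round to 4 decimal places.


x' = -11
y' = 1*cos(120) - 18*sin(120) = -16.0885
z' = 1*sin(120) + 18*cos(120) = -8.134

(-11, -16.0885, -8.134)


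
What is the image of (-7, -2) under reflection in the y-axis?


Reflection across y-axis: (x, y) -> (-x, y)
(-7, -2) -> (7, -2)

(7, -2)


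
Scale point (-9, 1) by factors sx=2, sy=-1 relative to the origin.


Scaling: (x*sx, y*sy) = (-9*2, 1*-1) = (-18, -1)

(-18, -1)


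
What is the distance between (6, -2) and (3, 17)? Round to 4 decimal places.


d = sqrt((3-6)^2 + (17--2)^2) = 19.2354

19.2354


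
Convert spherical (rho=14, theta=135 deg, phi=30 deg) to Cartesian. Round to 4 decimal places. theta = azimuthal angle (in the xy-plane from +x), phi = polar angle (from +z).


x = 14 * sin(30) * cos(135) = -4.9497
y = 14 * sin(30) * sin(135) = 4.9497
z = 14 * cos(30) = 12.1244

(-4.9497, 4.9497, 12.1244)


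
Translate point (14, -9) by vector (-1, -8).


Translation: (x+dx, y+dy) = (14+-1, -9+-8) = (13, -17)

(13, -17)


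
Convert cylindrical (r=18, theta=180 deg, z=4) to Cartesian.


x = 18 * cos(180) = -18
y = 18 * sin(180) = 0
z = 4

(-18, 0, 4)


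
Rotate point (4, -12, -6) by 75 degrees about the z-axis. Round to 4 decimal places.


x' = 4*cos(75) - -12*sin(75) = 12.6264
y' = 4*sin(75) + -12*cos(75) = 0.7579
z' = -6

(12.6264, 0.7579, -6)


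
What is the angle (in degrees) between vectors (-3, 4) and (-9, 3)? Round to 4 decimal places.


dot = -3*-9 + 4*3 = 39
|u| = 5, |v| = 9.4868
cos(angle) = 0.8222
angle = 34.6952 degrees

34.6952 degrees


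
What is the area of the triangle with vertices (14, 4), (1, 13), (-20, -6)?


Area = |x1(y2-y3) + x2(y3-y1) + x3(y1-y2)| / 2
= |14*(13--6) + 1*(-6-4) + -20*(4-13)| / 2
= 218

218
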